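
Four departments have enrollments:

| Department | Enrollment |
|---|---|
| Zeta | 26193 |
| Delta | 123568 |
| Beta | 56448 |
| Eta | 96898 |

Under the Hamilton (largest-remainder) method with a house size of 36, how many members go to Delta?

15

Standard divisor: 303107 ÷ 36 ≈ 8419.639.
Standard quotas: Zeta 3.1109, Delta 14.6762, Beta 6.7043, Eta 11.5086.
Lower quotas: Zeta 3, Delta 14, Beta 6, Eta 11 (sum 34, leaving 2 seats).
Remainders in descending order: Beta 0.7043, Delta 0.6762, Eta 0.5086, Zeta 0.1109.
The surplus seats go to Beta, Delta.
Delta receives 15.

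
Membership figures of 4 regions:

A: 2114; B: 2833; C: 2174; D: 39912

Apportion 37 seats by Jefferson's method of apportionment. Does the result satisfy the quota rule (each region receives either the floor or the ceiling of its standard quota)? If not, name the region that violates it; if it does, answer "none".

D

Standard quotas: A 1.663, B 2.229, C 1.710, D 31.398.
Jefferson allocation: A 1, B 2, C 1, D 33.
D has quota 31.398 (lower 31, upper 32) but receives 33 — outside the quota interval.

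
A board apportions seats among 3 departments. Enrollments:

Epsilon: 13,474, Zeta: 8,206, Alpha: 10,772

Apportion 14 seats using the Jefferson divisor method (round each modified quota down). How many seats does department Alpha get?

Standard divisor 32452/14 ≈ 2318; standard quotas: Epsilon 5.813, Zeta 3.540, Alpha 4.647.
Rounding down gives 5, 3, 4 = 12 seats, so the divisor must be adjusted.
With modified divisor 2100: modified quotas Epsilon 6.416, Zeta 3.908, Alpha 5.130.
Rounding down: Epsilon 6, Zeta 3, Alpha 5 (total 14).
Alpha receives 5.

5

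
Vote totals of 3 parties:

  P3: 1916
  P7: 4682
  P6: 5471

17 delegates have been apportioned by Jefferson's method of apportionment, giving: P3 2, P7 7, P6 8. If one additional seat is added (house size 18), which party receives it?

Priority for the next seat is population ÷ (current seats + 1).
Priorities: P3 638.667, P7 585.250, P6 607.889.
Highest priority: P3.

P3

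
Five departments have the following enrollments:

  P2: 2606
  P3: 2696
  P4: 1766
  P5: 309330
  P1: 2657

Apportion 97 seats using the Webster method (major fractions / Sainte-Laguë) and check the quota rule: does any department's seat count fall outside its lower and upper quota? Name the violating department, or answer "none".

Standard quotas: P2 0.792, P3 0.820, P4 0.537, P5 94.043, P1 0.808.
Webster allocation: P2 1, P3 1, P4 1, P5 93, P1 1.
P5 has quota 94.043 (lower 94, upper 95) but receives 93 — outside the quota interval.

P5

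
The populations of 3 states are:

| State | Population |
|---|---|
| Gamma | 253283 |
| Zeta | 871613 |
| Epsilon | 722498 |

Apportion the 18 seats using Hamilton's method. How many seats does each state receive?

Total 1847394; standard divisor 1847394/18 = 102633.
Standard quotas: Gamma 2.4679, Zeta 8.4925, Epsilon 7.0396.
Lower quotas: Gamma 2, Zeta 8, Epsilon 7 (sum 17, leaving 1 seat).
Remainders in descending order: Zeta 0.4925, Gamma 0.4679, Epsilon 0.0396.
The surplus seat goes to Zeta.

Gamma: 2, Zeta: 9, Epsilon: 7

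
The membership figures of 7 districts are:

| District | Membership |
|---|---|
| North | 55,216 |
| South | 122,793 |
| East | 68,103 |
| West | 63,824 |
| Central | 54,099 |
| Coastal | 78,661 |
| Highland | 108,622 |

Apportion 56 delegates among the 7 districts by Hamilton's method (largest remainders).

The standard divisor is 551318/56 ≈ 9844.964.
Standard quotas: North 5.6086, South 12.4727, East 6.9175, West 6.4829, Central 5.4951, Coastal 7.9900, Highland 11.0333.
Lower quotas: North 5, South 12, East 6, West 6, Central 5, Coastal 7, Highland 11 (sum 52, leaving 4 seats).
Remainders in descending order: Coastal 0.9900, East 0.9175, North 0.6086, Central 0.4951, West 0.4829, South 0.4727, Highland 0.0333.
Largest remainders: Coastal, East, North, Central receive the extra seats.

North=6, South=12, East=7, West=6, Central=6, Coastal=8, Highland=11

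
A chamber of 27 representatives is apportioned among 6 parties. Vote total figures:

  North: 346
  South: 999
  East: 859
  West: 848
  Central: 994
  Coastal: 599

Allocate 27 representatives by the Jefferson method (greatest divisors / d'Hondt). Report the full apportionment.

North 2, South 6, East 5, West 5, Central 6, Coastal 3

Standard divisor 4645/27 ≈ 172.037; standard quotas: North 2.011, South 5.807, East 4.993, West 4.929, Central 5.778, Coastal 3.482.
Rounding down gives 2, 5, 4, 4, 5, 3 = 23 seats, so the divisor must be adjusted.
With modified divisor 160: modified quotas North 2.163, South 6.244, East 5.369, West 5.300, Central 6.213, Coastal 3.744.
Rounding down: North 2, South 6, East 5, West 5, Central 6, Coastal 3 (total 27).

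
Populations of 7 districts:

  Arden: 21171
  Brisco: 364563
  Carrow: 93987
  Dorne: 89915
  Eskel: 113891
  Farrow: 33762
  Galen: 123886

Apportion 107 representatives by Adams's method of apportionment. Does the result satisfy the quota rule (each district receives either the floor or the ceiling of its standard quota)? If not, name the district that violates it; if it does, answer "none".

Brisco

Standard quotas: Arden 2.693, Brisco 46.374, Carrow 11.955, Dorne 11.437, Eskel 14.487, Farrow 4.295, Galen 15.759.
Adams allocation: Arden 3, Brisco 45, Carrow 12, Dorne 12, Eskel 14, Farrow 5, Galen 16.
Brisco has quota 46.374 (lower 46, upper 47) but receives 45 — outside the quota interval.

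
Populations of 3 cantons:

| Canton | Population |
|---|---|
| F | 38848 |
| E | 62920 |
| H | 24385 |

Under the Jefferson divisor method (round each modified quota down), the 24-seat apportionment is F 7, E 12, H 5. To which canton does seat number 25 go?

F

Priority for the next seat is population ÷ (current seats + 1).
Priorities: F 4856.000, E 4840.000, H 4064.167.
Highest priority: F.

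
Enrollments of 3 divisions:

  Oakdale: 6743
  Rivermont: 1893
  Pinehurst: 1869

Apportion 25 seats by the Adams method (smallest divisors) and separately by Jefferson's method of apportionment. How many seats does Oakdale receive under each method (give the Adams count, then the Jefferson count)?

Adams: Oakdale 15, Rivermont 5, Pinehurst 5.
Jefferson: Oakdale 17, Rivermont 4, Pinehurst 4.
Oakdale gets 15 under Adams and 17 under Jefferson.

15 and 17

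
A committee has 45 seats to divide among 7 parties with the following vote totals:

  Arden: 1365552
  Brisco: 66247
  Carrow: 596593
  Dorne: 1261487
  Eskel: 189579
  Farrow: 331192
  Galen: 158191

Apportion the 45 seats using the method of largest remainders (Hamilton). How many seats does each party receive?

Arden: 15; Brisco: 1; Carrow: 7; Dorne: 14; Eskel: 2; Farrow: 4; Galen: 2

Total 3968841; standard divisor 3968841/45 ≈ 88196.467.
Standard quotas: Arden 15.4831, Brisco 0.7511, Carrow 6.7644, Dorne 14.3031, Eskel 2.1495, Farrow 3.7552, Galen 1.7936.
Lower quotas: Arden 15, Brisco 0, Carrow 6, Dorne 14, Eskel 2, Farrow 3, Galen 1 (sum 41, leaving 4 seats).
Remainders in descending order: Galen 0.7936, Carrow 0.7644, Farrow 0.7552, Brisco 0.7511, Arden 0.4831, Dorne 0.3031, Eskel 0.1495.
Largest remainders: Galen, Carrow, Farrow, Brisco receive the extra seats.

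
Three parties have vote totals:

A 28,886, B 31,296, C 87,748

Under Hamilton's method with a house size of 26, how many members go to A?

Standard divisor: 147930 ÷ 26 ≈ 5689.615.
Standard quotas: A 5.0770, B 5.5005, C 15.4225.
Lower quotas: A 5, B 5, C 15 (sum 25, leaving 1 seat).
Remainders in descending order: B 0.5005, C 0.4225, A 0.0770.
The surplus seat goes to B.
A receives 5.

5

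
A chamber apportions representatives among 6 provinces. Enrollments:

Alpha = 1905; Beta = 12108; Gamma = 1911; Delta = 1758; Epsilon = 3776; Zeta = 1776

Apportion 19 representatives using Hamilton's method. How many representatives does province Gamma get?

Standard divisor: 23234 ÷ 19 ≈ 1222.842.
Standard quotas: Alpha 1.5578, Beta 9.9015, Gamma 1.5628, Delta 1.4376, Epsilon 3.0879, Zeta 1.4524.
Lower quotas: Alpha 1, Beta 9, Gamma 1, Delta 1, Epsilon 3, Zeta 1 (sum 16, leaving 3 seats).
Remainders in descending order: Beta 0.9015, Gamma 0.5628, Alpha 0.5578, Zeta 0.4524, Delta 0.4376, Epsilon 0.0879.
The surplus seats go to Beta, Gamma, Alpha.
Gamma receives 2.

2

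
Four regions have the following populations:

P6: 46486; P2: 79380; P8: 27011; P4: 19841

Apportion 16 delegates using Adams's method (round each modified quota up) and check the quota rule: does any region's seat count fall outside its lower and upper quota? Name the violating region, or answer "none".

none

Standard quotas: P6 4.306, P2 7.353, P8 2.502, P4 1.838.
Adams allocation: P6 4, P2 7, P8 3, P4 2.
Every allocation lies between the lower and upper quota.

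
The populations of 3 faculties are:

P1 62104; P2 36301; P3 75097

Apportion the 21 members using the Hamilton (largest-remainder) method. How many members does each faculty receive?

Total 173502; standard divisor 173502/21 = 8262.
Standard quotas: P1 7.5168, P2 4.3937, P3 9.0894.
Lower quotas: P1 7, P2 4, P3 9 (sum 20, leaving 1 seat).
Remainders in descending order: P1 0.5168, P2 0.3937, P3 0.0894.
The surplus seat goes to P1.

P1: 8, P2: 4, P3: 9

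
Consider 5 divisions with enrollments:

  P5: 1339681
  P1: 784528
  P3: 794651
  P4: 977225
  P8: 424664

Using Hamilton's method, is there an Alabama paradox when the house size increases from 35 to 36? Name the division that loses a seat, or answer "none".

At 35 seats: P5 11, P1 6, P3 6, P4 8, P8 4.
At 36 seats: P5 11, P1 6, P3 7, P4 8, P8 4.
No division's allocation decreased.

none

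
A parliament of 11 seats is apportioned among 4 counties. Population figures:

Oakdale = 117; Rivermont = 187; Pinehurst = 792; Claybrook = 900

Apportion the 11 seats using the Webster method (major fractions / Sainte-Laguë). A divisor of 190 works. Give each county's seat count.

Oakdale=1; Rivermont=1; Pinehurst=4; Claybrook=5

With modified divisor 190: modified quotas Oakdale 0.616, Rivermont 0.984, Pinehurst 4.168, Claybrook 4.737.
Rounding to the nearest integer: Oakdale 1, Rivermont 1, Pinehurst 4, Claybrook 5 (total 11).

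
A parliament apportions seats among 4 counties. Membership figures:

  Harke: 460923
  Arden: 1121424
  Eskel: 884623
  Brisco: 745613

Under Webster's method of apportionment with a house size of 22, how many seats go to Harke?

3

Standard divisor 3212583/22 ≈ 146026.5; standard quotas: Harke 3.156, Arden 7.680, Eskel 6.058, Brisco 5.106.
Rounding to the nearest integer gives Harke 3, Arden 8, Eskel 6, Brisco 5 — total 22, matching the house size, so no adjustment is needed.
Harke receives 3.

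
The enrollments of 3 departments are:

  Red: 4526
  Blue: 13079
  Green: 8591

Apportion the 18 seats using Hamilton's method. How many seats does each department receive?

Standard divisor: 26196 ÷ 18 ≈ 1455.333.
Standard quotas: Red 3.1099, Blue 8.9869, Green 5.9031.
Lower quotas: Red 3, Blue 8, Green 5 (sum 16, leaving 2 seats).
Remainders in descending order: Blue 0.9869, Green 0.9031, Red 0.1099.
The surplus seats go to Blue, Green.

Red 3; Blue 9; Green 6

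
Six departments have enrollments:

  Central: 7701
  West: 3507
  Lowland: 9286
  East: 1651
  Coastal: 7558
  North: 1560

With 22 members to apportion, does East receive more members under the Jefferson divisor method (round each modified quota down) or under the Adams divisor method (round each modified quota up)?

Adams

Jefferson: Central 6, West 2, Lowland 7, East 1, Coastal 5, North 1.
Adams: Central 5, West 3, Lowland 6, East 2, Coastal 5, North 1.
East gets 1 under Jefferson and 2 under Adams.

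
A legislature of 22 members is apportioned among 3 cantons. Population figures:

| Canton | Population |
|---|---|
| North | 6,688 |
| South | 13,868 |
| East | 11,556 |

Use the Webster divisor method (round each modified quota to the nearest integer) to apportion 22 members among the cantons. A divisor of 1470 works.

North: 5, South: 9, East: 8

With modified divisor 1470: modified quotas North 4.550, South 9.434, East 7.861.
Rounding to the nearest integer: North 5, South 9, East 8 (total 22).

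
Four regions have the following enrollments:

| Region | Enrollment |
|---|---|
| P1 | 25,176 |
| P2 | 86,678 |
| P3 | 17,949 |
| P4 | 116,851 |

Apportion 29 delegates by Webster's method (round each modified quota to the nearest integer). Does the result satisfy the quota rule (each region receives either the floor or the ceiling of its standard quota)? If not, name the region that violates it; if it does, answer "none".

none

Standard quotas: P1 2.960, P2 10.191, P3 2.110, P4 13.739.
Webster allocation: P1 3, P2 10, P3 2, P4 14.
Every allocation lies between the lower and upper quota.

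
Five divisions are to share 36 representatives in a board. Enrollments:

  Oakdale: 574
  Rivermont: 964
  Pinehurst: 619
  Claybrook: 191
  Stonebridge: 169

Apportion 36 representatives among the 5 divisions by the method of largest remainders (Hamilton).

Total 2517; standard divisor 2517/36 ≈ 69.917.
Standard quotas: Oakdale 8.210, Rivermont 13.788, Pinehurst 8.853, Claybrook 2.732, Stonebridge 2.417.
Lower quotas: Oakdale 8, Rivermont 13, Pinehurst 8, Claybrook 2, Stonebridge 2 (sum 33, leaving 3 seats).
Remainders in descending order: Pinehurst 0.853, Rivermont 0.788, Claybrook 0.732, Stonebridge 0.417, Oakdale 0.210.
The surplus seats go to Pinehurst, Rivermont, Claybrook.

Oakdale=8; Rivermont=14; Pinehurst=9; Claybrook=3; Stonebridge=2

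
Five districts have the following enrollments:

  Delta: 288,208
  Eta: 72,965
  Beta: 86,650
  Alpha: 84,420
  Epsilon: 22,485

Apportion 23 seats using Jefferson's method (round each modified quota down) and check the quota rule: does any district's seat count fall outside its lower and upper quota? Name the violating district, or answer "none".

Standard quotas: Delta 11.950, Eta 3.025, Beta 3.593, Alpha 3.500, Epsilon 0.932.
Jefferson allocation: Delta 13, Eta 3, Beta 3, Alpha 3, Epsilon 1.
Delta has quota 11.950 (lower 11, upper 12) but receives 13 — outside the quota interval.

Delta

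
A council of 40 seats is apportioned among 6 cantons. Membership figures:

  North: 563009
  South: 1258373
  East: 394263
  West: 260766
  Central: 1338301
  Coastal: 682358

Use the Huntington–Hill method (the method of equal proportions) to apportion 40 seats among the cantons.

North 5, South 11, East 4, West 2, Central 12, Coastal 6

With divisor 111671: modified quotas North 5.042, South 11.269, East 3.531, West 2.335, Central 11.984, Coastal 6.110.
Geometric-mean thresholds: North √(5·6)=5.477, South √(11·12)=11.489, East √(3·4)=3.464, West √(2·3)=2.449, Central √(11·12)=11.489, Coastal √(6·7)=6.481.
Each quota rounded against its threshold gives North 5, South 11, East 4, West 2, Central 12, Coastal 6 (total 40).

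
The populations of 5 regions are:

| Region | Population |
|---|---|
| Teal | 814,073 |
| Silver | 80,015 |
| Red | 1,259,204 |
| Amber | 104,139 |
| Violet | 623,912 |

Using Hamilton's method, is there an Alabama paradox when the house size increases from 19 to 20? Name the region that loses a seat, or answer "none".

At 19 seats: Teal 5, Silver 1, Red 8, Amber 1, Violet 4.
At 20 seats: Teal 6, Silver 0, Red 9, Amber 1, Violet 4.
Silver drops from 1 to 0.

Silver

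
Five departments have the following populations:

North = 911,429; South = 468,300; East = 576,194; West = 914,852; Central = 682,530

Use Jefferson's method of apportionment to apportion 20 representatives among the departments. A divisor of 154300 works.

North 5, South 3, East 3, West 5, Central 4

With modified divisor 154300: modified quotas North 5.907, South 3.035, East 3.734, West 5.929, Central 4.423.
Rounding down: North 5, South 3, East 3, West 5, Central 4 (total 20).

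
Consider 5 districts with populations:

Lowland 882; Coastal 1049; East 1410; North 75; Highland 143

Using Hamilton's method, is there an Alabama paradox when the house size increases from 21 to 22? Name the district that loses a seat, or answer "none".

At 21 seats: Lowland 5, Coastal 6, East 8, North 1, Highland 1.
At 22 seats: Lowland 5, Coastal 7, East 9, North 0, Highland 1.
North drops from 1 to 0.

North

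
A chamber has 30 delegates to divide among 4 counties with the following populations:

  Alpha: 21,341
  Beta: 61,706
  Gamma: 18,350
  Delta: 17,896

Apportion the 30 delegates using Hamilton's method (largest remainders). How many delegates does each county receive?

Alpha 5, Beta 16, Gamma 5, Delta 4

The standard divisor is 119293/30 ≈ 3976.433.
Standard quotas: Alpha 5.3669, Beta 15.5179, Gamma 4.6147, Delta 4.5005.
Lower quotas: Alpha 5, Beta 15, Gamma 4, Delta 4 (sum 28, leaving 2 seats).
Remainders in descending order: Gamma 0.6147, Beta 0.5179, Delta 0.5005, Alpha 0.3669.
Largest remainders: Gamma, Beta receive the extra seats.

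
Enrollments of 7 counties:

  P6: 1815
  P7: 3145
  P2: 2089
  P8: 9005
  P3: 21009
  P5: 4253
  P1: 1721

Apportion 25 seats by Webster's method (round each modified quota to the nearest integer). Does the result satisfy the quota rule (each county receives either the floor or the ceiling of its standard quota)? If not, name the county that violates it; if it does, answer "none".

Standard quotas: P6 1.054, P7 1.827, P2 1.213, P8 5.231, P3 12.204, P5 2.471, P1 1.000.
Webster allocation: P6 1, P7 2, P2 1, P8 5, P3 12, P5 3, P1 1.
Every allocation lies between the lower and upper quota.

none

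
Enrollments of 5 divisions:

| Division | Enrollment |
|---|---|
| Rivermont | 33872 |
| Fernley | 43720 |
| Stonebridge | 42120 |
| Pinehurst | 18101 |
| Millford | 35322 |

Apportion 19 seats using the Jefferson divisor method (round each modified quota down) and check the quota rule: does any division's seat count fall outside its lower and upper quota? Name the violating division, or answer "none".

Standard quotas: Rivermont 3.717, Fernley 4.798, Stonebridge 4.622, Pinehurst 1.986, Millford 3.876.
Jefferson allocation: Rivermont 4, Fernley 5, Stonebridge 4, Pinehurst 2, Millford 4.
Every allocation lies between the lower and upper quota.

none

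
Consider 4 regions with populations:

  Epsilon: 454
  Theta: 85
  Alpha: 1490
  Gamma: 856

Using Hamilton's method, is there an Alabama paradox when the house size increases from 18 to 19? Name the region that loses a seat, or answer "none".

Theta

At 18 seats: Epsilon 3, Theta 1, Alpha 9, Gamma 5.
At 19 seats: Epsilon 3, Theta 0, Alpha 10, Gamma 6.
Theta drops from 1 to 0.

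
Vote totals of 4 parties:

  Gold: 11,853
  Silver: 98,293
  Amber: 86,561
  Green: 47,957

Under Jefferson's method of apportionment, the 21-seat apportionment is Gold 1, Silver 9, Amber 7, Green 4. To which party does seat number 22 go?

Priority for the next seat is population ÷ (current seats + 1).
Priorities: Gold 5926.500, Silver 9829.300, Amber 10820.125, Green 9591.400.
Highest priority: Amber.

Amber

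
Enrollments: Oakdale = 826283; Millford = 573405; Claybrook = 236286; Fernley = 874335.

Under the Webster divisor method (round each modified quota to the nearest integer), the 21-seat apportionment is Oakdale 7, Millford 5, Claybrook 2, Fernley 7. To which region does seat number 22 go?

Fernley

Priority for the next seat is population ÷ (current seats + 0.5).
Priorities: Oakdale 110171.067, Millford 104255.455, Claybrook 94514.400, Fernley 116578.000.
Highest priority: Fernley.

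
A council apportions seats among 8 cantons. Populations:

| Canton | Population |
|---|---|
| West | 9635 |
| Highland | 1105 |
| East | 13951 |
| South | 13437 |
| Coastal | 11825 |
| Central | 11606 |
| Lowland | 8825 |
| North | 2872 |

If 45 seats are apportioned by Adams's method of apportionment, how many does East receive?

Standard divisor 73256/45 ≈ 1627.911; standard quotas: West 5.919, Highland 0.679, East 8.570, South 8.254, Coastal 7.264, Central 7.129, Lowland 5.421, North 1.764.
Rounding up gives 6, 1, 9, 9, 8, 8, 6, 2 = 49 seats, so the divisor must be adjusted.
With modified divisor 1750: modified quotas West 5.506, Highland 0.631, East 7.972, South 7.678, Coastal 6.757, Central 6.632, Lowland 5.043, North 1.641.
Rounding up: West 6, Highland 1, East 8, South 8, Coastal 7, Central 7, Lowland 6, North 2 (total 45).
East receives 8.

8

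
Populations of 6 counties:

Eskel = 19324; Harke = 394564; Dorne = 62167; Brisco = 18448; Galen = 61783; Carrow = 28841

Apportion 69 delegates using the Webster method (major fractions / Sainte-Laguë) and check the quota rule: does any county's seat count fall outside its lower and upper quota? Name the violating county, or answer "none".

Standard quotas: Eskel 2.279, Harke 46.528, Dorne 7.331, Brisco 2.175, Galen 7.286, Carrow 3.401.
Webster allocation: Eskel 2, Harke 48, Dorne 7, Brisco 2, Galen 7, Carrow 3.
Harke has quota 46.528 (lower 46, upper 47) but receives 48 — outside the quota interval.

Harke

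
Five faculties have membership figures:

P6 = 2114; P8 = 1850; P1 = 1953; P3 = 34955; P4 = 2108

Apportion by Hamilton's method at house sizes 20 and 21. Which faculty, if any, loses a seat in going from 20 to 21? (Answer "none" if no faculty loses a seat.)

At 20 seats: P6 1, P8 1, P1 1, P3 16, P4 1.
At 21 seats: P6 1, P8 1, P1 1, P3 17, P4 1.
No faculty's allocation decreased.

none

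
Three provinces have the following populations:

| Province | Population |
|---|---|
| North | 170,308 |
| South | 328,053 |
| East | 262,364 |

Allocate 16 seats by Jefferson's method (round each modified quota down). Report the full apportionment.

Standard divisor 760725/16 ≈ 47545.312; standard quotas: North 3.582, South 6.900, East 5.518.
Rounding down gives 3, 6, 5 = 14 seats, so the divisor must be adjusted.
With modified divisor 43200: modified quotas North 3.942, South 7.594, East 6.073.
Rounding down: North 3, South 7, East 6 (total 16).

North 3, South 7, East 6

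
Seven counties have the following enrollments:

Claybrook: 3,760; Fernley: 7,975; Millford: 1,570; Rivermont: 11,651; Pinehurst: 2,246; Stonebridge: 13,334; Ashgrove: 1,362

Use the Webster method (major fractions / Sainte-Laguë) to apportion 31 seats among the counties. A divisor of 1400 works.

Claybrook 3, Fernley 6, Millford 1, Rivermont 8, Pinehurst 2, Stonebridge 10, Ashgrove 1

With modified divisor 1400: modified quotas Claybrook 2.686, Fernley 5.696, Millford 1.121, Rivermont 8.322, Pinehurst 1.604, Stonebridge 9.524, Ashgrove 0.973.
Rounding to the nearest integer: Claybrook 3, Fernley 6, Millford 1, Rivermont 8, Pinehurst 2, Stonebridge 10, Ashgrove 1 (total 31).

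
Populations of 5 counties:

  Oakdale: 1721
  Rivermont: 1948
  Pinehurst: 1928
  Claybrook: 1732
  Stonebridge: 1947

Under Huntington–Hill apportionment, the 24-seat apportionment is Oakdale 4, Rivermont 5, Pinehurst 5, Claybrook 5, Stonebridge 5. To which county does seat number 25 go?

Priority for the next seat is population ÷ (√(s·(s+1))).
Priorities: Oakdale 384.827, Rivermont 355.655, Pinehurst 352.003, Claybrook 316.218, Stonebridge 355.472.
Highest priority: Oakdale.

Oakdale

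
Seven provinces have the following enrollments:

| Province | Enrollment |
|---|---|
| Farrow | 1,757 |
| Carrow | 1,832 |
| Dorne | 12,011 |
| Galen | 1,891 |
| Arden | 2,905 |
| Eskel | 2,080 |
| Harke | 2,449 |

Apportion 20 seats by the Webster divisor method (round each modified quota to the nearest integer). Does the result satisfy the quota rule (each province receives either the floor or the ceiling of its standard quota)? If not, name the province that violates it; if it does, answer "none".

Standard quotas: Farrow 1.410, Carrow 1.470, Dorne 9.638, Galen 1.517, Arden 2.331, Eskel 1.669, Harke 1.965.
Webster allocation: Farrow 1, Carrow 1, Dorne 10, Galen 2, Arden 2, Eskel 2, Harke 2.
Every allocation lies between the lower and upper quota.

none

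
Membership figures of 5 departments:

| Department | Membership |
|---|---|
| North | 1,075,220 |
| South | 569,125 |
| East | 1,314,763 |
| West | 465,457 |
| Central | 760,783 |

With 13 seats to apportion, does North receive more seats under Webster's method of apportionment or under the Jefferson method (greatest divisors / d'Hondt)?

Webster: North 3, South 2, East 4, West 2, Central 2.
Jefferson: North 4, South 2, East 4, West 1, Central 2.
North gets 3 under Webster and 4 under Jefferson.

Jefferson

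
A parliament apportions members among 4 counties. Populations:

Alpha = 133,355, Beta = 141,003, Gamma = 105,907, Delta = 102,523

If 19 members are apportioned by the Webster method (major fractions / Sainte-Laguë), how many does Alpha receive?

5

Standard divisor 482788/19 ≈ 25409.895; standard quotas: Alpha 5.248, Beta 5.549, Gamma 4.168, Delta 4.035.
Rounding to the nearest integer gives Alpha 5, Beta 6, Gamma 4, Delta 4 — total 19, matching the house size, so no adjustment is needed.
Alpha receives 5.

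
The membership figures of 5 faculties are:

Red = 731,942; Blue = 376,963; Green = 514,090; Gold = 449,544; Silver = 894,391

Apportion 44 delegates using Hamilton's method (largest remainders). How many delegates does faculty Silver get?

13

Total 2966930; standard divisor 2966930/44 ≈ 67430.227.
Standard quotas: Red 10.8548, Blue 5.5904, Green 7.6240, Gold 6.6668, Silver 13.2639.
Lower quotas: Red 10, Blue 5, Green 7, Gold 6, Silver 13 (sum 41, leaving 3 seats).
Remainders in descending order: Red 0.8548, Gold 0.6668, Green 0.6240, Blue 0.5904, Silver 0.2639.
Largest remainders: Red, Gold, Green receive the extra seats.
Silver receives 13.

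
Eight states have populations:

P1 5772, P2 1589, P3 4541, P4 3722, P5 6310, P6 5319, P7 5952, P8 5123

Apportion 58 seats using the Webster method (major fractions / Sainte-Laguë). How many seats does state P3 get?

Standard divisor 38328/58 ≈ 660.828; standard quotas: P1 8.735, P2 2.405, P3 6.872, P4 5.632, P5 9.549, P6 8.049, P7 9.007, P8 7.752.
Rounding to the nearest integer gives 9, 2, 7, 6, 10, 8, 9, 8 = 59 seats, so the divisor must be adjusted.
With modified divisor 670: modified quotas P1 8.615, P2 2.372, P3 6.778, P4 5.555, P5 9.418, P6 7.939, P7 8.884, P8 7.646.
Rounding to the nearest integer: P1 9, P2 2, P3 7, P4 6, P5 9, P6 8, P7 9, P8 8 (total 58).
P3 receives 7.

7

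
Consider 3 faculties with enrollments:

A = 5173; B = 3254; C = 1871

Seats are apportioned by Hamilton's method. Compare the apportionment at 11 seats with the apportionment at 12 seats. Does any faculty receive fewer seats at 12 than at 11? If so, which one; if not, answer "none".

none

At 11 seats: A 6, B 3, C 2.
At 12 seats: A 6, B 4, C 2.
No faculty's allocation decreased.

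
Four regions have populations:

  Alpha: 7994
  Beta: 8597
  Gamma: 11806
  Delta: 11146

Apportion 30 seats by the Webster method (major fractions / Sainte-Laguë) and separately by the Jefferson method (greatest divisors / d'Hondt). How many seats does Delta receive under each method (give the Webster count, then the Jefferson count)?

Webster: Alpha 6, Beta 7, Gamma 9, Delta 8.
Jefferson: Alpha 6, Beta 6, Gamma 9, Delta 9.
Delta gets 8 under Webster and 9 under Jefferson.

8 and 9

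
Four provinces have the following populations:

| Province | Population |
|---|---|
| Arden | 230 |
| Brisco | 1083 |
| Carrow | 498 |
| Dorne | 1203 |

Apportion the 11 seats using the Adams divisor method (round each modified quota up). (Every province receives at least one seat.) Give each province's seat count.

Standard divisor 3014/11 ≈ 274; standard quotas: Arden 0.839, Brisco 3.953, Carrow 1.818, Dorne 4.391.
Rounding up gives 1, 4, 2, 5 = 12 seats, so the divisor must be adjusted.
With modified divisor 330: modified quotas Arden 0.697, Brisco 3.282, Carrow 1.509, Dorne 3.645.
Rounding up: Arden 1, Brisco 4, Carrow 2, Dorne 4 (total 11).

Arden 1, Brisco 4, Carrow 2, Dorne 4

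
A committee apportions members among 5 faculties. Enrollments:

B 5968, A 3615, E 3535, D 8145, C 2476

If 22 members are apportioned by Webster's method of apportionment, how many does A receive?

3

Standard divisor 23739/22 ≈ 1079.045; standard quotas: B 5.531, A 3.350, E 3.276, D 7.548, C 2.295.
Rounding to the nearest integer gives B 6, A 3, E 3, D 8, C 2 — total 22, matching the house size, so no adjustment is needed.
A receives 3.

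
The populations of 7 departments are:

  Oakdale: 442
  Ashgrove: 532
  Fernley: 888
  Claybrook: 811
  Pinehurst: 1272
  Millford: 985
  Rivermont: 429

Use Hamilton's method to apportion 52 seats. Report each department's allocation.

Oakdale 4, Ashgrove 5, Fernley 9, Claybrook 8, Pinehurst 12, Millford 10, Rivermont 4

Standard divisor: 5359 ÷ 52 ≈ 103.058.
Standard quotas: Oakdale 4.289, Ashgrove 5.162, Fernley 8.617, Claybrook 7.869, Pinehurst 12.343, Millford 9.558, Rivermont 4.163.
Lower quotas: Oakdale 4, Ashgrove 5, Fernley 8, Claybrook 7, Pinehurst 12, Millford 9, Rivermont 4 (sum 49, leaving 3 seats).
Remainders in descending order: Claybrook 0.869, Fernley 0.617, Millford 0.558, Pinehurst 0.343, Oakdale 0.289, Rivermont 0.163, Ashgrove 0.162.
The surplus seats go to Claybrook, Fernley, Millford.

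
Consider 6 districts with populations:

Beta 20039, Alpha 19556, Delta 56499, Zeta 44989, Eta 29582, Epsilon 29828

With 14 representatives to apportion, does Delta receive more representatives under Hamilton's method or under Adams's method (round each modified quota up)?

Hamilton: Beta 2, Alpha 1, Delta 4, Zeta 3, Eta 2, Epsilon 2.
Adams: Beta 2, Alpha 2, Delta 3, Zeta 3, Eta 2, Epsilon 2.
Delta gets 4 under Hamilton and 3 under Adams.

Hamilton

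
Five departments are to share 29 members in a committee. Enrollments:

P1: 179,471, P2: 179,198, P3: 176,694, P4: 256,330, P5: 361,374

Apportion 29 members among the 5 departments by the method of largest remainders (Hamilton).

P1=5, P2=5, P3=4, P4=6, P5=9

Standard divisor: 1153067 ÷ 29 ≈ 39760.931.
Standard quotas: P1 4.5138, P2 4.5069, P3 4.4439, P4 6.4468, P5 9.0887.
Lower quotas: P1 4, P2 4, P3 4, P4 6, P5 9 (sum 27, leaving 2 seats).
Remainders in descending order: P1 0.5138, P2 0.5069, P4 0.4468, P3 0.4439, P5 0.0887.
Largest remainders: P1, P2 receive the extra seats.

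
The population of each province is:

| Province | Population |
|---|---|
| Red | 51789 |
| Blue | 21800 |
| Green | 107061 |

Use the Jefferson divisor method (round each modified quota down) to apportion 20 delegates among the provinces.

Red 6, Blue 2, Green 12

Standard divisor 180650/20 ≈ 9032.5; standard quotas: Red 5.734, Blue 2.414, Green 11.853.
Rounding down gives 5, 2, 11 = 18 seats, so the divisor must be adjusted.
With modified divisor 8400: modified quotas Red 6.165, Blue 2.595, Green 12.745.
Rounding down: Red 6, Blue 2, Green 12 (total 20).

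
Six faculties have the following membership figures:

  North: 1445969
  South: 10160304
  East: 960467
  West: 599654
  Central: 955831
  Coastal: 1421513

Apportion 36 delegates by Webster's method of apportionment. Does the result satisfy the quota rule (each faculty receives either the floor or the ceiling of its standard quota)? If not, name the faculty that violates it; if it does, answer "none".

Standard quotas: North 3.349, South 23.532, East 2.224, West 1.389, Central 2.214, Coastal 3.292.
Webster allocation: North 3, South 25, East 2, West 1, Central 2, Coastal 3.
South has quota 23.532 (lower 23, upper 24) but receives 25 — outside the quota interval.

South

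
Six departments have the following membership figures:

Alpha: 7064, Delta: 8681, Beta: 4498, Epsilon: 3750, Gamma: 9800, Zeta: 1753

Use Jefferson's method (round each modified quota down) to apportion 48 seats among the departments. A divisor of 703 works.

Alpha 10; Delta 12; Beta 6; Epsilon 5; Gamma 13; Zeta 2

With modified divisor 703: modified quotas Alpha 10.048, Delta 12.349, Beta 6.398, Epsilon 5.334, Gamma 13.940, Zeta 2.494.
Rounding down: Alpha 10, Delta 12, Beta 6, Epsilon 5, Gamma 13, Zeta 2 (total 48).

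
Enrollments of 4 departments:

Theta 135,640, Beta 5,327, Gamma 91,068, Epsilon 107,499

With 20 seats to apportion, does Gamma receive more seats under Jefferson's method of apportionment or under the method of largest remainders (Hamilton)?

Jefferson: Theta 8, Beta 0, Gamma 5, Epsilon 7.
Hamilton: Theta 8, Beta 0, Gamma 6, Epsilon 6.
Gamma gets 5 under Jefferson and 6 under Hamilton.

Hamilton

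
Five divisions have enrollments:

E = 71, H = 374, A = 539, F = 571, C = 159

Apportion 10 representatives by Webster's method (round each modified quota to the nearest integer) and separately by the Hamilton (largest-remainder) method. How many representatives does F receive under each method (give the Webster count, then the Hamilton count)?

4 and 3

Webster: E 0, H 2, A 3, F 4, C 1.
Hamilton: E 1, H 2, A 3, F 3, C 1.
F gets 4 under Webster and 3 under Hamilton.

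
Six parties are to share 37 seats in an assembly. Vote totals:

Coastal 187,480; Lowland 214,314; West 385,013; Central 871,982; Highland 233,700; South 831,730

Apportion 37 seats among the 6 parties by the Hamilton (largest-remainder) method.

Total 2724219; standard divisor 2724219/37 ≈ 73627.541.
Standard quotas: Coastal 2.5463, Lowland 2.9108, West 5.2292, Central 11.8431, Highland 3.1741, South 11.2965.
Lower quotas: Coastal 2, Lowland 2, West 5, Central 11, Highland 3, South 11 (sum 34, leaving 3 seats).
Remainders in descending order: Lowland 0.9108, Central 0.8431, Coastal 0.5463, South 0.2965, West 0.2292, Highland 0.1741.
Largest remainders: Lowland, Central, Coastal receive the extra seats.

Coastal=3, Lowland=3, West=5, Central=12, Highland=3, South=11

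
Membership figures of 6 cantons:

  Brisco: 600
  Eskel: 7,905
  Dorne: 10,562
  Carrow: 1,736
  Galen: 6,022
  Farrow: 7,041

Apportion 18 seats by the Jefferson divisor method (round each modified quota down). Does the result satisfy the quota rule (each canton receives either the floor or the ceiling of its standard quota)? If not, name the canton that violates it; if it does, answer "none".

Standard quotas: Brisco 0.319, Eskel 4.202, Dorne 5.614, Carrow 0.923, Galen 3.201, Farrow 3.742.
Jefferson allocation: Brisco 0, Eskel 4, Dorne 6, Carrow 1, Galen 3, Farrow 4.
Every allocation lies between the lower and upper quota.

none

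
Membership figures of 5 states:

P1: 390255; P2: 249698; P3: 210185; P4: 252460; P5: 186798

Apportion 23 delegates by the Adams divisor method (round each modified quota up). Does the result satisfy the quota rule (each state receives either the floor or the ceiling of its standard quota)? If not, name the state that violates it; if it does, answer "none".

Standard quotas: P1 6.961, P2 4.454, P3 3.749, P4 4.503, P5 3.332.
Adams allocation: P1 7, P2 4, P3 4, P4 5, P5 3.
Every allocation lies between the lower and upper quota.

none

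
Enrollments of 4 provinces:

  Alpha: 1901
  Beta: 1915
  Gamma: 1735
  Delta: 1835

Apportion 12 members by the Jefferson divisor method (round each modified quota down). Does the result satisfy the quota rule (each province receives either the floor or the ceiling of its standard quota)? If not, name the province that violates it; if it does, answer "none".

Standard quotas: Alpha 3.089, Beta 3.111, Gamma 2.819, Delta 2.981.
Jefferson allocation: Alpha 3, Beta 3, Gamma 3, Delta 3.
Every allocation lies between the lower and upper quota.

none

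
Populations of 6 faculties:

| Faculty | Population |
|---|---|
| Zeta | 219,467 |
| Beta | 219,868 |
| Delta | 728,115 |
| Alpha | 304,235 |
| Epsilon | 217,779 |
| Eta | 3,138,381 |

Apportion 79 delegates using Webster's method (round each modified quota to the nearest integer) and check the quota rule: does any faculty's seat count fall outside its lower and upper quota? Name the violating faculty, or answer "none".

Standard quotas: Zeta 3.591, Beta 3.598, Delta 11.914, Alpha 4.978, Epsilon 3.564, Eta 51.355.
Webster allocation: Zeta 4, Beta 4, Delta 12, Alpha 5, Epsilon 4, Eta 50.
Eta has quota 51.355 (lower 51, upper 52) but receives 50 — outside the quota interval.

Eta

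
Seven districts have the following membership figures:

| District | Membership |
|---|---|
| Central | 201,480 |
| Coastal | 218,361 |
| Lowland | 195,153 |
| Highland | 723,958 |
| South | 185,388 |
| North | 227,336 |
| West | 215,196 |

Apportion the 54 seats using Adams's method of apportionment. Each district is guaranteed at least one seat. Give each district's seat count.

Central 6; Coastal 6; Lowland 6; Highland 19; South 5; North 6; West 6

Standard divisor 1966872/54 ≈ 36423.556; standard quotas: Central 5.532, Coastal 5.995, Lowland 5.358, Highland 19.876, South 5.090, North 6.241, West 5.908.
Rounding up gives 6, 6, 6, 20, 6, 7, 6 = 57 seats, so the divisor must be adjusted.
With modified divisor 38600: modified quotas Central 5.220, Coastal 5.657, Lowland 5.056, Highland 18.755, South 4.803, North 5.890, West 5.575.
Rounding up: Central 6, Coastal 6, Lowland 6, Highland 19, South 5, North 6, West 6 (total 54).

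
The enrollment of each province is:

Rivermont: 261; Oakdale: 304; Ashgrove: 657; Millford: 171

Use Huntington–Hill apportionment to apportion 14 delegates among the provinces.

With divisor 104: modified quotas Rivermont 2.510, Oakdale 2.923, Ashgrove 6.317, Millford 1.644.
Geometric-mean thresholds: Rivermont √(2·3)=2.449, Oakdale √(2·3)=2.449, Ashgrove √(6·7)=6.481, Millford √(1·2)=1.414.
Each quota rounded against its threshold gives Rivermont 3, Oakdale 3, Ashgrove 6, Millford 2 (total 14).

Rivermont=3, Oakdale=3, Ashgrove=6, Millford=2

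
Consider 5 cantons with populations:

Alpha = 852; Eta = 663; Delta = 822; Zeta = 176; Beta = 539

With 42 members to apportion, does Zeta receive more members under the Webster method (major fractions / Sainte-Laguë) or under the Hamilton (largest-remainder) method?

Webster: Alpha 12, Eta 9, Delta 11, Zeta 2, Beta 8.
Hamilton: Alpha 12, Eta 9, Delta 11, Zeta 3, Beta 7.
Zeta gets 2 under Webster and 3 under Hamilton.

Hamilton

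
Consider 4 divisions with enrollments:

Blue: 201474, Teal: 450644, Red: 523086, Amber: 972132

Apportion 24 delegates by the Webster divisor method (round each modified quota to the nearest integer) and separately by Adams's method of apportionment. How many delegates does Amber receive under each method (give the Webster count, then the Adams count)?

Webster: Blue 2, Teal 5, Red 6, Amber 11.
Adams: Blue 3, Teal 5, Red 6, Amber 10.
Amber gets 11 under Webster and 10 under Adams.

11 and 10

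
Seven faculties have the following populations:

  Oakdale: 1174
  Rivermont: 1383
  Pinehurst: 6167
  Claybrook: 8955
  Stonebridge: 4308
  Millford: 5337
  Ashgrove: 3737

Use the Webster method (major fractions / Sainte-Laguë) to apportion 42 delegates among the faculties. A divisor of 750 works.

Oakdale 2; Rivermont 2; Pinehurst 8; Claybrook 12; Stonebridge 6; Millford 7; Ashgrove 5

With modified divisor 750: modified quotas Oakdale 1.565, Rivermont 1.844, Pinehurst 8.223, Claybrook 11.940, Stonebridge 5.744, Millford 7.116, Ashgrove 4.983.
Rounding to the nearest integer: Oakdale 2, Rivermont 2, Pinehurst 8, Claybrook 12, Stonebridge 6, Millford 7, Ashgrove 5 (total 42).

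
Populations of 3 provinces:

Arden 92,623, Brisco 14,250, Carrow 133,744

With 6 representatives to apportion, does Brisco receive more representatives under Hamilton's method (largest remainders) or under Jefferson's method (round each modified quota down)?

Hamilton: Arden 2, Brisco 1, Carrow 3.
Jefferson: Arden 2, Brisco 0, Carrow 4.
Brisco gets 1 under Hamilton and 0 under Jefferson.

Hamilton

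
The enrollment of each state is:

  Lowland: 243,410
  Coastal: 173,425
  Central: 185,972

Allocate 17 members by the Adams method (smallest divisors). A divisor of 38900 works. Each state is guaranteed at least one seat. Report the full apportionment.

With modified divisor 38900: modified quotas Lowland 6.257, Coastal 4.458, Central 4.781.
Rounding up: Lowland 7, Coastal 5, Central 5 (total 17).

Lowland 7; Coastal 5; Central 5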